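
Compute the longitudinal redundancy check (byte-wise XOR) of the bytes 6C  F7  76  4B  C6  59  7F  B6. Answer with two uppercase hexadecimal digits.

F0

XOR the bytes together:
  start with 0x6C
  0x6C ⊕ 0xF7 = 0x9B
  0x9B ⊕ 0x76 = 0xED
  0xED ⊕ 0x4B = 0xA6
  0xA6 ⊕ 0xC6 = 0x60
  0x60 ⊕ 0x59 = 0x39
  0x39 ⊕ 0x7F = 0x46
  0x46 ⊕ 0xB6 = 0xF0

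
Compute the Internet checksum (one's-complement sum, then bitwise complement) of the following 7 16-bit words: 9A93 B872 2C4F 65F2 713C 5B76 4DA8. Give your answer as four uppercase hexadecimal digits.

005D

One's-complement addition (fold any carry out of bit 15 back into bit 0):
  0x9A93 + 0xB872 = 0x15305 → wrap carry → 0x5306
  0x5306 + 0x2C4F = 0x07F55
  0x7F55 + 0x65F2 = 0x0E547
  0xE547 + 0x713C = 0x15683 → wrap carry → 0x5684
  0x5684 + 0x5B76 = 0x0B1FA
  0xB1FA + 0x4DA8 = 0x0FFA2
One's-complement sum = 0xFFA2.
Checksum = ~0xFFA2 & 0xFFFF = 0x005D.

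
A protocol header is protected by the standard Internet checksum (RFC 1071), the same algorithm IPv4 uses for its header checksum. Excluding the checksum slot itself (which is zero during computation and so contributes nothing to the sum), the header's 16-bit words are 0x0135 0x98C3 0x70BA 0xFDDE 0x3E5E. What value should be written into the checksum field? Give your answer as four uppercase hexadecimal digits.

B90F

One's-complement addition (fold any carry out of bit 15 back into bit 0):
  0x0135 + 0x98C3 = 0x099F8
  0x99F8 + 0x70BA = 0x10AB2 → wrap carry → 0x0AB3
  0x0AB3 + 0xFDDE = 0x10891 → wrap carry → 0x0892
  0x0892 + 0x3E5E = 0x046F0
One's-complement sum = 0x46F0.
Checksum = ~0x46F0 & 0xFFFF = 0xB90F.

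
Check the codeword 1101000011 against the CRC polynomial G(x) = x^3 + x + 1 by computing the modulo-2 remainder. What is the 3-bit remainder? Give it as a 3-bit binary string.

Modulo-2 division of 1101000011 by 1011:
  pos 0: 1101 XOR 1011 = 0110
  pos 1: 1100 XOR 1011 = 0111
  pos 2: 1110 XOR 1011 = 0101
  pos 3: 1010 XOR 1011 = 0001
  pos 6: 1011 XOR 1011 = 0000
Remainder = 000 (zero — the frame passes the CRC check).

000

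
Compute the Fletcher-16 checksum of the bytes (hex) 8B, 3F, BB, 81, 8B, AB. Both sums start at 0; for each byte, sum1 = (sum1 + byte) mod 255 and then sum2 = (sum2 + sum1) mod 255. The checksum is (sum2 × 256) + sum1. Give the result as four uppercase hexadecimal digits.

B73F

Running sums (mod 255):
  after byte 0 (8B): sum1=139, sum2=139
  after byte 1 (3F): sum1=202, sum2=86
  after byte 2 (BB): sum1=134, sum2=220
  after byte 3 (81): sum1=8, sum2=228
  after byte 4 (8B): sum1=147, sum2=120
  after byte 5 (AB): sum1=63, sum2=183
Checksum = sum2·256 + sum1 = 183·256 + 63 = 46911 = 0xB73F.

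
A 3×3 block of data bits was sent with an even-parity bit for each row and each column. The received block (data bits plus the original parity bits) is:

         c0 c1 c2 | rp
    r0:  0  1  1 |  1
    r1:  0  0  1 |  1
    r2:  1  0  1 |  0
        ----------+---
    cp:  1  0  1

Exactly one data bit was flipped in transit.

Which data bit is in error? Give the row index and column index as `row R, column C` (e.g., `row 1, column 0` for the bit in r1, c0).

row 0, column 1

Recompute each row's even parity and compare to rp:
  r0: data parity 0, sent rp 1 → mismatch
  r1: data parity 1, sent rp 1 → ok
  r2: data parity 0, sent rp 0 → ok
Recompute each column's even parity and compare to cp:
  c0: data parity 1, sent cp 1 → ok
  c1: data parity 1, sent cp 0 → mismatch
  c2: data parity 1, sent cp 1 → ok
Exactly one row (r0) and one column (c1) fail → the flipped bit is at their intersection.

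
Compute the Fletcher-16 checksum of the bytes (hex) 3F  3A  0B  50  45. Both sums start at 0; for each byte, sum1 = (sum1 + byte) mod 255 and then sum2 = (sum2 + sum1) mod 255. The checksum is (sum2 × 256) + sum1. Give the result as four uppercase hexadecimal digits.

Running sums (mod 255):
  after byte 0 (3F): sum1=63, sum2=63
  after byte 1 (3A): sum1=121, sum2=184
  after byte 2 (0B): sum1=132, sum2=61
  after byte 3 (50): sum1=212, sum2=18
  after byte 4 (45): sum1=26, sum2=44
Checksum = sum2·256 + sum1 = 44·256 + 26 = 11290 = 0x2C1A.

2C1A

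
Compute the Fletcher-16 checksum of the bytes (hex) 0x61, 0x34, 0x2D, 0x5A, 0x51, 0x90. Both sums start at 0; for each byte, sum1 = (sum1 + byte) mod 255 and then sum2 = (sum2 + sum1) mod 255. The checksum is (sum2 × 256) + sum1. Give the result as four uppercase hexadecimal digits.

44FE

Running sums (mod 255):
  after byte 0 (0x61): sum1=97, sum2=97
  after byte 1 (0x34): sum1=149, sum2=246
  after byte 2 (0x2D): sum1=194, sum2=185
  after byte 3 (0x5A): sum1=29, sum2=214
  after byte 4 (0x51): sum1=110, sum2=69
  after byte 5 (0x90): sum1=254, sum2=68
Checksum = sum2·256 + sum1 = 68·256 + 254 = 17662 = 0x44FE.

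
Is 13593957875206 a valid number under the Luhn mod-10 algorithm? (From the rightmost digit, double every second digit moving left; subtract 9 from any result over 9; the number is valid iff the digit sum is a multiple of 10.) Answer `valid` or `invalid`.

invalid

From the right, keep odd positions and double even positions (subtract 9 from any doubled value over 9):
  doubled (positions 2,4,...): 0 1 7 1 6 1 2 → sum 18
  kept (positions 1,3,...): 6 2 7 7 9 9 3 → sum 43
Total = 61.
61 mod 10 = 1, so the number is invalid.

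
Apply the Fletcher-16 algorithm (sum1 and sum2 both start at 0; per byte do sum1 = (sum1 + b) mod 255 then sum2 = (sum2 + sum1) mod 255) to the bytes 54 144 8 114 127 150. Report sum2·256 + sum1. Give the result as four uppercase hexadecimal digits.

Running sums (mod 255):
  after byte 0 (54): sum1=54, sum2=54
  after byte 1 (144): sum1=198, sum2=252
  after byte 2 (8): sum1=206, sum2=203
  after byte 3 (114): sum1=65, sum2=13
  after byte 4 (127): sum1=192, sum2=205
  after byte 5 (150): sum1=87, sum2=37
Checksum = sum2·256 + sum1 = 37·256 + 87 = 9559 = 0x2557.

2557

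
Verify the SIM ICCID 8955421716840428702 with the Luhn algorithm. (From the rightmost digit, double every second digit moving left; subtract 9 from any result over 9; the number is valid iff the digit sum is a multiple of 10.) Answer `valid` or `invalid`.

From the right, keep odd positions and double even positions (subtract 9 from any doubled value over 9):
  doubled (positions 2,4,...): 0 7 8 8 3 5 4 1 9 → sum 45
  kept (positions 1,3,...): 2 7 2 0 8 1 1 4 5 8 → sum 38
Total = 83.
83 mod 10 = 3, so the number is invalid.

invalid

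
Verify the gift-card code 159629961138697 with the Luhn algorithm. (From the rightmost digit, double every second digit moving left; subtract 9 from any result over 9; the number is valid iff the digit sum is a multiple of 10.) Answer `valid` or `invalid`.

invalid

From the right, keep odd positions and double even positions (subtract 9 from any doubled value over 9):
  doubled (positions 2,4,...): 9 7 2 3 9 3 1 → sum 34
  kept (positions 1,3,...): 7 6 3 1 9 2 9 1 → sum 38
Total = 72.
72 mod 10 = 2, so the number is invalid.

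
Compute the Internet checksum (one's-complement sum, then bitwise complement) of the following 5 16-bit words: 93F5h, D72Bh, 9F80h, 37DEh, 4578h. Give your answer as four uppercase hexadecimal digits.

7807

One's-complement addition (fold any carry out of bit 15 back into bit 0):
  0x93F5 + 0xD72B = 0x16B20 → wrap carry → 0x6B21
  0x6B21 + 0x9F80 = 0x10AA1 → wrap carry → 0x0AA2
  0x0AA2 + 0x37DE = 0x04280
  0x4280 + 0x4578 = 0x087F8
One's-complement sum = 0x87F8.
Checksum = ~0x87F8 & 0xFFFF = 0x7807.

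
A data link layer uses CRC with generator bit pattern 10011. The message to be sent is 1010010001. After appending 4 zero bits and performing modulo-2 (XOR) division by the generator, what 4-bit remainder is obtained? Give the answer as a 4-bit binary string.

0101

Append 4 zeros: 10100100010000. Divide by 10011 (XOR where the leading bit is 1):
  pos 0: 10100 XOR 10011 = 00111
  pos 2: 11110 XOR 10011 = 01101
  pos 3: 11010 XOR 10011 = 01001
  pos 4: 10010 XOR 10011 = 00001
  pos 8: 11000 XOR 10011 = 01011
  pos 9: 10110 XOR 10011 = 00101
Remainder (last 4 bits) = 0101. This is the CRC / FCS.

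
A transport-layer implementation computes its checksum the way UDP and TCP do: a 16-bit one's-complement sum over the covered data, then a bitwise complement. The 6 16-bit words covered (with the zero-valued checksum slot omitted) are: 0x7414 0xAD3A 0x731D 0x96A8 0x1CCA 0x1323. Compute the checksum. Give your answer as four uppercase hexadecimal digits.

One's-complement addition (fold any carry out of bit 15 back into bit 0):
  0x7414 + 0xAD3A = 0x1214E → wrap carry → 0x214F
  0x214F + 0x731D = 0x0946C
  0x946C + 0x96A8 = 0x12B14 → wrap carry → 0x2B15
  0x2B15 + 0x1CCA = 0x047DF
  0x47DF + 0x1323 = 0x05B02
One's-complement sum = 0x5B02.
Checksum = ~0x5B02 & 0xFFFF = 0xA4FD.

A4FD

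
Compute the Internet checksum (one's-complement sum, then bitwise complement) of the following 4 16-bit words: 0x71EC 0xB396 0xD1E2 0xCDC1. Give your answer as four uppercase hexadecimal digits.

One's-complement addition (fold any carry out of bit 15 back into bit 0):
  0x71EC + 0xB396 = 0x12582 → wrap carry → 0x2583
  0x2583 + 0xD1E2 = 0x0F765
  0xF765 + 0xCDC1 = 0x1C526 → wrap carry → 0xC527
One's-complement sum = 0xC527.
Checksum = ~0xC527 & 0xFFFF = 0x3AD8.

3AD8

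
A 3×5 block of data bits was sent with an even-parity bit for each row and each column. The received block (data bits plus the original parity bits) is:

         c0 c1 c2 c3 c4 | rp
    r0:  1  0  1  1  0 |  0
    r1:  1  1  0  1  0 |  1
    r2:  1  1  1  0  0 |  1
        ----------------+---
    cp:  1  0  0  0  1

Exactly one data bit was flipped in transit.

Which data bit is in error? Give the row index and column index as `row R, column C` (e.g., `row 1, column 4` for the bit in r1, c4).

row 0, column 4

Recompute each row's even parity and compare to rp:
  r0: data parity 1, sent rp 0 → mismatch
  r1: data parity 1, sent rp 1 → ok
  r2: data parity 1, sent rp 1 → ok
Recompute each column's even parity and compare to cp:
  c0: data parity 1, sent cp 1 → ok
  c1: data parity 0, sent cp 0 → ok
  c2: data parity 0, sent cp 0 → ok
  c3: data parity 0, sent cp 0 → ok
  c4: data parity 0, sent cp 1 → mismatch
Exactly one row (r0) and one column (c4) fail → the flipped bit is at their intersection.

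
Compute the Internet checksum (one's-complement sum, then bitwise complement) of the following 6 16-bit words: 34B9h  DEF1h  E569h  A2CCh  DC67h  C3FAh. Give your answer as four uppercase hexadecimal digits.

One's-complement addition (fold any carry out of bit 15 back into bit 0):
  0x34B9 + 0xDEF1 = 0x113AA → wrap carry → 0x13AB
  0x13AB + 0xE569 = 0x0F914
  0xF914 + 0xA2CC = 0x19BE0 → wrap carry → 0x9BE1
  0x9BE1 + 0xDC67 = 0x17848 → wrap carry → 0x7849
  0x7849 + 0xC3FA = 0x13C43 → wrap carry → 0x3C44
One's-complement sum = 0x3C44.
Checksum = ~0x3C44 & 0xFFFF = 0xC3BB.

C3BB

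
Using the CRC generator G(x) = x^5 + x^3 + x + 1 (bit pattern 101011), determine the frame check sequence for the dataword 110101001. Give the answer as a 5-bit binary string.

Append 5 zeros: 11010100100000. Divide by 101011 (XOR where the leading bit is 1):
  pos 0: 110101 XOR 101011 = 011110
  pos 1: 111100 XOR 101011 = 010111
  pos 2: 101110 XOR 101011 = 000101
  pos 5: 101100 XOR 101011 = 000111
  pos 8: 111000 XOR 101011 = 010011
Remainder (last 5 bits) = 10011. This is the CRC / FCS.

10011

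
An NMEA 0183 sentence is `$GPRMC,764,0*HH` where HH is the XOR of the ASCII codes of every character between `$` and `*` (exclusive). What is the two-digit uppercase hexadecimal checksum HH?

XOR the ASCII codes of the payload characters:
  'G' = 0x47 → acc = 0x47
  'P' = 0x50 → acc = 0x17
  'R' = 0x52 → acc = 0x45
  'M' = 0x4D → acc = 0x08
  'C' = 0x43 → acc = 0x4B
  ',' = 0x2C → acc = 0x67
  '7' = 0x37 → acc = 0x50
  '6' = 0x36 → acc = 0x66
  '4' = 0x34 → acc = 0x52
  ',' = 0x2C → acc = 0x7E
  '0' = 0x30 → acc = 0x4E
Checksum = 0x4E.

4E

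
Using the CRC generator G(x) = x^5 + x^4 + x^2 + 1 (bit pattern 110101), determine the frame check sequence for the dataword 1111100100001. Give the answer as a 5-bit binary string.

Append 5 zeros: 111110010000100000. Divide by 110101 (XOR where the leading bit is 1):
  pos 0: 111110 XOR 110101 = 001011
  pos 2: 101101 XOR 110101 = 011000
  pos 3: 110000 XOR 110101 = 000101
  pos 6: 101000 XOR 110101 = 011101
  pos 7: 111011 XOR 110101 = 001110
  pos 9: 111000 XOR 110101 = 001101
  pos 11: 110100 XOR 110101 = 000001
Remainder (last 5 bits) = 00010. This is the CRC / FCS.

00010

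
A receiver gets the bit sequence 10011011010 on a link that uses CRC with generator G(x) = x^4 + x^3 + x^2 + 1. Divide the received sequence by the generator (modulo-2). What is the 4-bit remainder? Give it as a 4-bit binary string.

Modulo-2 division of 10011011010 by 11101:
  pos 0: 10011 XOR 11101 = 01110
  pos 1: 11100 XOR 11101 = 00001
  pos 5: 11101 XOR 11101 = 00000
Remainder = 0000 (zero — the frame passes the CRC check).

0000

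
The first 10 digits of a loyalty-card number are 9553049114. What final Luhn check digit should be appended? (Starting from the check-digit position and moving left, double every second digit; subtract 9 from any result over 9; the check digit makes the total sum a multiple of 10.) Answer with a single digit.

1

Partial digits right→left: 4 1 1 9 4 0 3 5 5 9
Double every second digit counting from the check-digit position (so the 1st, 3rd, 5th, ... of the partial from the right).
  doubled (with −9 where >9): 8 2 8 6 1 → sum 25
  kept as-is: 1 9 0 5 9 → sum 24
Total = 25 + 24 = 49.
Check digit = (10 − (49 mod 10)) mod 10 = 1.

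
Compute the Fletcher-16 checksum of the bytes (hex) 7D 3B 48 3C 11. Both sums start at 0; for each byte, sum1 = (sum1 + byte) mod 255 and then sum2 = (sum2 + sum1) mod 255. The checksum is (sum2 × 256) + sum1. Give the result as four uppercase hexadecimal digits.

Running sums (mod 255):
  after byte 0 (7D): sum1=125, sum2=125
  after byte 1 (3B): sum1=184, sum2=54
  after byte 2 (48): sum1=1, sum2=55
  after byte 3 (3C): sum1=61, sum2=116
  after byte 4 (11): sum1=78, sum2=194
Checksum = sum2·256 + sum1 = 194·256 + 78 = 49742 = 0xC24E.

C24E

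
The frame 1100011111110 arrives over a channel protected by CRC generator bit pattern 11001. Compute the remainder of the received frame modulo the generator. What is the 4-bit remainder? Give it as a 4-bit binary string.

1010

Modulo-2 division of 1100011111110 by 11001:
  pos 0: 11000 XOR 11001 = 00001
  pos 4: 11111 XOR 11001 = 00110
  pos 6: 11011 XOR 11001 = 00010
Remainder = 1010 (nonzero — an error is detected).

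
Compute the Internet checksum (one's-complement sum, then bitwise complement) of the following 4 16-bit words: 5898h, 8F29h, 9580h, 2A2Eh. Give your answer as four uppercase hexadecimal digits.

One's-complement addition (fold any carry out of bit 15 back into bit 0):
  0x5898 + 0x8F29 = 0x0E7C1
  0xE7C1 + 0x9580 = 0x17D41 → wrap carry → 0x7D42
  0x7D42 + 0x2A2E = 0x0A770
One's-complement sum = 0xA770.
Checksum = ~0xA770 & 0xFFFF = 0x588F.

588F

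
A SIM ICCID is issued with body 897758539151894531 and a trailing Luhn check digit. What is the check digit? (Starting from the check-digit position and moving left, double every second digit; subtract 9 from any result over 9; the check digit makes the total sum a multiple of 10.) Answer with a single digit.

3

Partial digits right→left: 1 3 5 4 9 8 1 5 1 9 3 5 8 5 7 7 9 8
Double every second digit counting from the check-digit position (so the 1st, 3rd, 5th, ... of the partial from the right).
  doubled (with −9 where >9): 2 1 9 2 2 6 7 5 9 → sum 43
  kept as-is: 3 4 8 5 9 5 5 7 8 → sum 54
Total = 43 + 54 = 97.
Check digit = (10 − (97 mod 10)) mod 10 = 3.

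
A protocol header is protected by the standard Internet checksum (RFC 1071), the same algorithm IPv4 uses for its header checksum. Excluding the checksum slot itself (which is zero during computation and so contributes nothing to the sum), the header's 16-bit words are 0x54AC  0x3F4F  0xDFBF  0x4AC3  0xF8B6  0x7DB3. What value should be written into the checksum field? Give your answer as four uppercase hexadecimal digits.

CB16

One's-complement addition (fold any carry out of bit 15 back into bit 0):
  0x54AC + 0x3F4F = 0x093FB
  0x93FB + 0xDFBF = 0x173BA → wrap carry → 0x73BB
  0x73BB + 0x4AC3 = 0x0BE7E
  0xBE7E + 0xF8B6 = 0x1B734 → wrap carry → 0xB735
  0xB735 + 0x7DB3 = 0x134E8 → wrap carry → 0x34E9
One's-complement sum = 0x34E9.
Checksum = ~0x34E9 & 0xFFFF = 0xCB16.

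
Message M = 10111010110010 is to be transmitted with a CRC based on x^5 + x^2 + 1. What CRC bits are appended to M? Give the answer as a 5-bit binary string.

10101

Append 5 zeros: 1011101011001000000. Divide by 100101 (XOR where the leading bit is 1):
  pos 0: 101110 XOR 100101 = 001011
  pos 2: 101110 XOR 100101 = 001011
  pos 4: 101111 XOR 100101 = 001010
  pos 6: 101000 XOR 100101 = 001101
  pos 8: 110110 XOR 100101 = 010011
  pos 9: 100110 XOR 100101 = 000011
  pos 13: 110000 XOR 100101 = 010101
Remainder (last 5 bits) = 10101. This is the CRC / FCS.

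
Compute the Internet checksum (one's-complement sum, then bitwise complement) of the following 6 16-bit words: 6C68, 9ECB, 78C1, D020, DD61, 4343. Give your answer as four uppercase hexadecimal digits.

8B44

One's-complement addition (fold any carry out of bit 15 back into bit 0):
  0x6C68 + 0x9ECB = 0x10B33 → wrap carry → 0x0B34
  0x0B34 + 0x78C1 = 0x083F5
  0x83F5 + 0xD020 = 0x15415 → wrap carry → 0x5416
  0x5416 + 0xDD61 = 0x13177 → wrap carry → 0x3178
  0x3178 + 0x4343 = 0x074BB
One's-complement sum = 0x74BB.
Checksum = ~0x74BB & 0xFFFF = 0x8B44.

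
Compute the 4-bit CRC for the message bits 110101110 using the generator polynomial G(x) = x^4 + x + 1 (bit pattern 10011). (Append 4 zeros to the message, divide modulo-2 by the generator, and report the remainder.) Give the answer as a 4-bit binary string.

1010

Append 4 zeros: 1101011100000. Divide by 10011 (XOR where the leading bit is 1):
  pos 0: 11010 XOR 10011 = 01001
  pos 1: 10011 XOR 10011 = 00000
  pos 6: 11000 XOR 10011 = 01011
  pos 7: 10110 XOR 10011 = 00101
Remainder (last 4 bits) = 1010. This is the CRC / FCS.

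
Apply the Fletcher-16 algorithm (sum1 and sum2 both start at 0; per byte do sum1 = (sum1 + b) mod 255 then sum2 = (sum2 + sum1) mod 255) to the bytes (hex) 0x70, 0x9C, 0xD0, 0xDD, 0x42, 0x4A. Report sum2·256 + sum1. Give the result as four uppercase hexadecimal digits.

5D48

Running sums (mod 255):
  after byte 0 (0x70): sum1=112, sum2=112
  after byte 1 (0x9C): sum1=13, sum2=125
  after byte 2 (0xD0): sum1=221, sum2=91
  after byte 3 (0xDD): sum1=187, sum2=23
  after byte 4 (0x42): sum1=253, sum2=21
  after byte 5 (0x4A): sum1=72, sum2=93
Checksum = sum2·256 + sum1 = 93·256 + 72 = 23880 = 0x5D48.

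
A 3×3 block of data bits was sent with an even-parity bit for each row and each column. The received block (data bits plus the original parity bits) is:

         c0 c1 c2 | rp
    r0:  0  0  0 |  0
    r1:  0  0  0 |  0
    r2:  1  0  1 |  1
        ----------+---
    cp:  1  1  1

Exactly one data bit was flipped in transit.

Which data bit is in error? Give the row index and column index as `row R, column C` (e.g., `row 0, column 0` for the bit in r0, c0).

Recompute each row's even parity and compare to rp:
  r0: data parity 0, sent rp 0 → ok
  r1: data parity 0, sent rp 0 → ok
  r2: data parity 0, sent rp 1 → mismatch
Recompute each column's even parity and compare to cp:
  c0: data parity 1, sent cp 1 → ok
  c1: data parity 0, sent cp 1 → mismatch
  c2: data parity 1, sent cp 1 → ok
Exactly one row (r2) and one column (c1) fail → the flipped bit is at their intersection.

row 2, column 1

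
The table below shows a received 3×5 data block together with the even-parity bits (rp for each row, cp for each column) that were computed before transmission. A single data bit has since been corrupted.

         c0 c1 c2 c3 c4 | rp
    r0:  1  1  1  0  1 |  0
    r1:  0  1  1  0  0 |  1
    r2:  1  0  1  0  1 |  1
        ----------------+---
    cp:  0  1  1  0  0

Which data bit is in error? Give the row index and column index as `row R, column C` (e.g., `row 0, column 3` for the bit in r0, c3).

row 1, column 1

Recompute each row's even parity and compare to rp:
  r0: data parity 0, sent rp 0 → ok
  r1: data parity 0, sent rp 1 → mismatch
  r2: data parity 1, sent rp 1 → ok
Recompute each column's even parity and compare to cp:
  c0: data parity 0, sent cp 0 → ok
  c1: data parity 0, sent cp 1 → mismatch
  c2: data parity 1, sent cp 1 → ok
  c3: data parity 0, sent cp 0 → ok
  c4: data parity 0, sent cp 0 → ok
Exactly one row (r1) and one column (c1) fail → the flipped bit is at their intersection.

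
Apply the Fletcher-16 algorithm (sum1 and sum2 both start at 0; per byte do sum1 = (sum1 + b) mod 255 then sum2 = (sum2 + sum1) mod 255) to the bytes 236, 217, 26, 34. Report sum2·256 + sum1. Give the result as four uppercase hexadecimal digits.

9703

Running sums (mod 255):
  after byte 0 (236): sum1=236, sum2=236
  after byte 1 (217): sum1=198, sum2=179
  after byte 2 (26): sum1=224, sum2=148
  after byte 3 (34): sum1=3, sum2=151
Checksum = sum2·256 + sum1 = 151·256 + 3 = 38659 = 0x9703.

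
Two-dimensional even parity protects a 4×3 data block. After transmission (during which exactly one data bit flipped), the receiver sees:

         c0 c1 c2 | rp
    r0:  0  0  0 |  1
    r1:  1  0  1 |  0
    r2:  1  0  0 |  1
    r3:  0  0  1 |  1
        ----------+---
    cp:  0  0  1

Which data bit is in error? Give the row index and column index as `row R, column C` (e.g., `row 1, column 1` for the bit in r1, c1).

Recompute each row's even parity and compare to rp:
  r0: data parity 0, sent rp 1 → mismatch
  r1: data parity 0, sent rp 0 → ok
  r2: data parity 1, sent rp 1 → ok
  r3: data parity 1, sent rp 1 → ok
Recompute each column's even parity and compare to cp:
  c0: data parity 0, sent cp 0 → ok
  c1: data parity 0, sent cp 0 → ok
  c2: data parity 0, sent cp 1 → mismatch
Exactly one row (r0) and one column (c2) fail → the flipped bit is at their intersection.

row 0, column 2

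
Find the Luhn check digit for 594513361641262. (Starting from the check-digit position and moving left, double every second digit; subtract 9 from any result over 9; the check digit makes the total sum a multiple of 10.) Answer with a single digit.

Partial digits right→left: 2 6 2 1 4 6 1 6 3 3 1 5 4 9 5
Double every second digit counting from the check-digit position (so the 1st, 3rd, 5th, ... of the partial from the right).
  doubled (with −9 where >9): 4 4 8 2 6 2 8 1 → sum 35
  kept as-is: 6 1 6 6 3 5 9 → sum 36
Total = 35 + 36 = 71.
Check digit = (10 − (71 mod 10)) mod 10 = 9.

9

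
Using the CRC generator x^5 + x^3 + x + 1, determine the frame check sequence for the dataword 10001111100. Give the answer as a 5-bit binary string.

Append 5 zeros: 1000111110000000. Divide by 101011 (XOR where the leading bit is 1):
  pos 0: 100011 XOR 101011 = 001000
  pos 2: 100011 XOR 101011 = 001000
  pos 4: 100010 XOR 101011 = 001001
  pos 6: 100100 XOR 101011 = 001111
  pos 8: 111100 XOR 101011 = 010111
  pos 9: 101110 XOR 101011 = 000101
Remainder (last 5 bits) = 01010. This is the CRC / FCS.

01010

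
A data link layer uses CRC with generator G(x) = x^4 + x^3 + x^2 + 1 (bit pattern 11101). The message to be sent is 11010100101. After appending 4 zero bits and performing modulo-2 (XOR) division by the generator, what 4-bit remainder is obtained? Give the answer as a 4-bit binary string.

Append 4 zeros: 110101001010000. Divide by 11101 (XOR where the leading bit is 1):
  pos 0: 11010 XOR 11101 = 00111
  pos 2: 11110 XOR 11101 = 00011
  pos 5: 11010 XOR 11101 = 00111
  pos 7: 11110 XOR 11101 = 00011
  pos 10: 11000 XOR 11101 = 00101
Remainder (last 4 bits) = 0101. This is the CRC / FCS.

0101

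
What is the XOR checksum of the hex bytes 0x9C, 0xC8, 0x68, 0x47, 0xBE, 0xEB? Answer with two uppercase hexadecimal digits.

XOR the bytes together:
  start with 0x9C
  0x9C ⊕ 0xC8 = 0x54
  0x54 ⊕ 0x68 = 0x3C
  0x3C ⊕ 0x47 = 0x7B
  0x7B ⊕ 0xBE = 0xC5
  0xC5 ⊕ 0xEB = 0x2E

2E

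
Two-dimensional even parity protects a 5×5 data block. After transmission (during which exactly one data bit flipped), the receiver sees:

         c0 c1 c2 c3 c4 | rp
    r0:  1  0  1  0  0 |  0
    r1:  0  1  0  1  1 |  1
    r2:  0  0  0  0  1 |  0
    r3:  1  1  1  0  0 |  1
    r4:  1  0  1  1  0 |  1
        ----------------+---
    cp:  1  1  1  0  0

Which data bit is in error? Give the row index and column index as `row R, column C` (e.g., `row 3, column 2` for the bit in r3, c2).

Recompute each row's even parity and compare to rp:
  r0: data parity 0, sent rp 0 → ok
  r1: data parity 1, sent rp 1 → ok
  r2: data parity 1, sent rp 0 → mismatch
  r3: data parity 1, sent rp 1 → ok
  r4: data parity 1, sent rp 1 → ok
Recompute each column's even parity and compare to cp:
  c0: data parity 1, sent cp 1 → ok
  c1: data parity 0, sent cp 1 → mismatch
  c2: data parity 1, sent cp 1 → ok
  c3: data parity 0, sent cp 0 → ok
  c4: data parity 0, sent cp 0 → ok
Exactly one row (r2) and one column (c1) fail → the flipped bit is at their intersection.

row 2, column 1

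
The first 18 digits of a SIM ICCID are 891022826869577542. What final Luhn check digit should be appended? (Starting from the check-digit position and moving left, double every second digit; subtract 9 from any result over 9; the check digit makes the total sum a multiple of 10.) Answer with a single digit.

Partial digits right→left: 2 4 5 7 7 5 9 6 8 6 2 8 2 2 0 1 9 8
Double every second digit counting from the check-digit position (so the 1st, 3rd, 5th, ... of the partial from the right).
  doubled (with −9 where >9): 4 1 5 9 7 4 4 0 9 → sum 43
  kept as-is: 4 7 5 6 6 8 2 1 8 → sum 47
Total = 43 + 47 = 90.
Check digit = (10 − (90 mod 10)) mod 10 = 0.

0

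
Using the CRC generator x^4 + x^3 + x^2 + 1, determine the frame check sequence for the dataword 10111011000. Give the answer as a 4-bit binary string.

0000

Append 4 zeros: 101110110000000. Divide by 11101 (XOR where the leading bit is 1):
  pos 0: 10111 XOR 11101 = 01010
  pos 1: 10100 XOR 11101 = 01001
  pos 2: 10011 XOR 11101 = 01110
  pos 3: 11101 XOR 11101 = 00000
Remainder (last 4 bits) = 0000. This is the CRC / FCS.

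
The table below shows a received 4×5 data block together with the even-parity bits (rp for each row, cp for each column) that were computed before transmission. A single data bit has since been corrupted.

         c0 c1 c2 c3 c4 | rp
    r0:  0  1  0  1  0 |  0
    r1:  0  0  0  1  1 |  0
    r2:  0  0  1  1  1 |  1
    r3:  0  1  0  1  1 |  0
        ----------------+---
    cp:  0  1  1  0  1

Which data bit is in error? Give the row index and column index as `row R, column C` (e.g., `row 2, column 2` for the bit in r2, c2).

row 3, column 1

Recompute each row's even parity and compare to rp:
  r0: data parity 0, sent rp 0 → ok
  r1: data parity 0, sent rp 0 → ok
  r2: data parity 1, sent rp 1 → ok
  r3: data parity 1, sent rp 0 → mismatch
Recompute each column's even parity and compare to cp:
  c0: data parity 0, sent cp 0 → ok
  c1: data parity 0, sent cp 1 → mismatch
  c2: data parity 1, sent cp 1 → ok
  c3: data parity 0, sent cp 0 → ok
  c4: data parity 1, sent cp 1 → ok
Exactly one row (r3) and one column (c1) fail → the flipped bit is at their intersection.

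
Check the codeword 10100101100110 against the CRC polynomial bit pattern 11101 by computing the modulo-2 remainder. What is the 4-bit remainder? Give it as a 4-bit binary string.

1110

Modulo-2 division of 10100101100110 by 11101:
  pos 0: 10100 XOR 11101 = 01001
  pos 1: 10011 XOR 11101 = 01110
  pos 2: 11100 XOR 11101 = 00001
  pos 6: 11100 XOR 11101 = 00001
Remainder = 1110 (nonzero — an error is detected).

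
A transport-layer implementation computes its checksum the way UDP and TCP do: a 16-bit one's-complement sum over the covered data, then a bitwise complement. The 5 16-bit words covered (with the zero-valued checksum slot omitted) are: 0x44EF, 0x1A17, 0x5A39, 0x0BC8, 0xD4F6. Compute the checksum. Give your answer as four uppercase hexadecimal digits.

6601

One's-complement addition (fold any carry out of bit 15 back into bit 0):
  0x44EF + 0x1A17 = 0x05F06
  0x5F06 + 0x5A39 = 0x0B93F
  0xB93F + 0x0BC8 = 0x0C507
  0xC507 + 0xD4F6 = 0x199FD → wrap carry → 0x99FE
One's-complement sum = 0x99FE.
Checksum = ~0x99FE & 0xFFFF = 0x6601.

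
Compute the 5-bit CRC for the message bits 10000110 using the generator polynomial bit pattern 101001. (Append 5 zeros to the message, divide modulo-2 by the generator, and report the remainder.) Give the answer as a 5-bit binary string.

00001

Append 5 zeros: 1000011000000. Divide by 101001 (XOR where the leading bit is 1):
  pos 0: 100001 XOR 101001 = 001000
  pos 2: 100010 XOR 101001 = 001011
  pos 4: 101100 XOR 101001 = 000101
  pos 7: 101000 XOR 101001 = 000001
Remainder (last 5 bits) = 00001. This is the CRC / FCS.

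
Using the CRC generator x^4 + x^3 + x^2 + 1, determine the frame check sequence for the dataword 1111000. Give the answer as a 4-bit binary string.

1111

Append 4 zeros: 11110000000. Divide by 11101 (XOR where the leading bit is 1):
  pos 0: 11110 XOR 11101 = 00011
  pos 3: 11000 XOR 11101 = 00101
  pos 5: 10100 XOR 11101 = 01001
  pos 6: 10010 XOR 11101 = 01111
Remainder (last 4 bits) = 1111. This is the CRC / FCS.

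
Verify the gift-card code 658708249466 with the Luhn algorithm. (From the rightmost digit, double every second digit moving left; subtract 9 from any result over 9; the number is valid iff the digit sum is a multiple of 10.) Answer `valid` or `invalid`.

valid

From the right, keep odd positions and double even positions (subtract 9 from any doubled value over 9):
  doubled (positions 2,4,...): 3 9 4 0 7 3 → sum 26
  kept (positions 1,3,...): 6 4 4 8 7 5 → sum 34
Total = 60.
60 mod 10 = 0, so the number is valid.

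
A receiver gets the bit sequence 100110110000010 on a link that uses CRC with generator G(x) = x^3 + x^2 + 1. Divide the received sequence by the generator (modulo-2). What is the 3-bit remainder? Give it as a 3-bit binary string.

Modulo-2 division of 100110110000010 by 1101:
  pos 0: 1001 XOR 1101 = 0100
  pos 1: 1001 XOR 1101 = 0100
  pos 2: 1000 XOR 1101 = 0101
  pos 3: 1011 XOR 1101 = 0110
  pos 4: 1101 XOR 1101 = 0000
Remainder = 010 (nonzero — an error is detected).

010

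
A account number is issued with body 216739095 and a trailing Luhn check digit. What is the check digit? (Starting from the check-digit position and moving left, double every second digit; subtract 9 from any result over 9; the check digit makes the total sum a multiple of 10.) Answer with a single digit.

Partial digits right→left: 5 9 0 9 3 7 6 1 2
Double every second digit counting from the check-digit position (so the 1st, 3rd, 5th, ... of the partial from the right).
  doubled (with −9 where >9): 1 0 6 3 4 → sum 14
  kept as-is: 9 9 7 1 → sum 26
Total = 14 + 26 = 40.
Check digit = (10 − (40 mod 10)) mod 10 = 0.

0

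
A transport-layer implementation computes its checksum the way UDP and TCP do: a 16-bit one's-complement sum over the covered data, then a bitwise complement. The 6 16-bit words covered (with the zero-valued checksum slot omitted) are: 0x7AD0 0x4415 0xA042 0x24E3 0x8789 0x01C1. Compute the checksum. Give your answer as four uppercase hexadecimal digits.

One's-complement addition (fold any carry out of bit 15 back into bit 0):
  0x7AD0 + 0x4415 = 0x0BEE5
  0xBEE5 + 0xA042 = 0x15F27 → wrap carry → 0x5F28
  0x5F28 + 0x24E3 = 0x0840B
  0x840B + 0x8789 = 0x10B94 → wrap carry → 0x0B95
  0x0B95 + 0x01C1 = 0x00D56
One's-complement sum = 0x0D56.
Checksum = ~0x0D56 & 0xFFFF = 0xF2A9.

F2A9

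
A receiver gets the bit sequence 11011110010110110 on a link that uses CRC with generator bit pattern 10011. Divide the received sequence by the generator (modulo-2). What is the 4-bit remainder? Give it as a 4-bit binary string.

Modulo-2 division of 11011110010110110 by 10011:
  pos 0: 11011 XOR 10011 = 01000
  pos 1: 10001 XOR 10011 = 00010
  pos 4: 10100 XOR 10011 = 00111
  pos 6: 11110 XOR 10011 = 01101
  pos 7: 11011 XOR 10011 = 01000
  pos 8: 10001 XOR 10011 = 00010
  pos 11: 10011 XOR 10011 = 00000
Remainder = 0000 (zero — the frame passes the CRC check).

0000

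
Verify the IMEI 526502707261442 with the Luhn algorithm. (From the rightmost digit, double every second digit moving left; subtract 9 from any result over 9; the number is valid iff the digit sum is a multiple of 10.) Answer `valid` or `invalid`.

valid

From the right, keep odd positions and double even positions (subtract 9 from any doubled value over 9):
  doubled (positions 2,4,...): 8 2 4 0 4 1 4 → sum 23
  kept (positions 1,3,...): 2 4 6 7 7 0 6 5 → sum 37
Total = 60.
60 mod 10 = 0, so the number is valid.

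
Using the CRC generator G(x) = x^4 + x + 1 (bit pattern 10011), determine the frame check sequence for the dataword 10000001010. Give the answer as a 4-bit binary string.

Append 4 zeros: 100000010100000. Divide by 10011 (XOR where the leading bit is 1):
  pos 0: 10000 XOR 10011 = 00011
  pos 3: 11001 XOR 10011 = 01010
  pos 4: 10100 XOR 10011 = 00111
  pos 6: 11110 XOR 10011 = 01101
  pos 7: 11010 XOR 10011 = 01001
  pos 8: 10010 XOR 10011 = 00001
Remainder (last 4 bits) = 0100. This is the CRC / FCS.

0100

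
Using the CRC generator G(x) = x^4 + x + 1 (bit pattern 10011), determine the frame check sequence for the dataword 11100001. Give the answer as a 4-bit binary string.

0000

Append 4 zeros: 111000010000. Divide by 10011 (XOR where the leading bit is 1):
  pos 0: 11100 XOR 10011 = 01111
  pos 1: 11110 XOR 10011 = 01101
  pos 2: 11010 XOR 10011 = 01001
  pos 3: 10011 XOR 10011 = 00000
Remainder (last 4 bits) = 0000. This is the CRC / FCS.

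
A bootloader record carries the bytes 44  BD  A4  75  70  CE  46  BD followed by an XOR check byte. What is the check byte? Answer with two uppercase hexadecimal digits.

XOR the bytes together:
  start with 0x44
  0x44 ⊕ 0xBD = 0xF9
  0xF9 ⊕ 0xA4 = 0x5D
  0x5D ⊕ 0x75 = 0x28
  0x28 ⊕ 0x70 = 0x58
  0x58 ⊕ 0xCE = 0x96
  0x96 ⊕ 0x46 = 0xD0
  0xD0 ⊕ 0xBD = 0x6D

6D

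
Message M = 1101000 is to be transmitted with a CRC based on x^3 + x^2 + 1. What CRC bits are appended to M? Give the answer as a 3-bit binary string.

000

Append 3 zeros: 1101000000. Divide by 1101 (XOR where the leading bit is 1):
  pos 0: 1101 XOR 1101 = 0000
Remainder (last 3 bits) = 000. This is the CRC / FCS.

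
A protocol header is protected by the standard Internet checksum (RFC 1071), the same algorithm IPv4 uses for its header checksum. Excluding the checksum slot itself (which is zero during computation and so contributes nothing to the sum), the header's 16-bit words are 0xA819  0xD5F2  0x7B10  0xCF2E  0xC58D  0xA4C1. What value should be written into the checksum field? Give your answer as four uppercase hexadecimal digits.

One's-complement addition (fold any carry out of bit 15 back into bit 0):
  0xA819 + 0xD5F2 = 0x17E0B → wrap carry → 0x7E0C
  0x7E0C + 0x7B10 = 0x0F91C
  0xF91C + 0xCF2E = 0x1C84A → wrap carry → 0xC84B
  0xC84B + 0xC58D = 0x18DD8 → wrap carry → 0x8DD9
  0x8DD9 + 0xA4C1 = 0x1329A → wrap carry → 0x329B
One's-complement sum = 0x329B.
Checksum = ~0x329B & 0xFFFF = 0xCD64.

CD64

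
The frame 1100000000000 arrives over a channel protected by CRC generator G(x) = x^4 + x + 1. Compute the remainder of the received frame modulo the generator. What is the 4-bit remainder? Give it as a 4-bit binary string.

0001

Modulo-2 division of 1100000000000 by 10011:
  pos 0: 11000 XOR 10011 = 01011
  pos 1: 10110 XOR 10011 = 00101
  pos 3: 10100 XOR 10011 = 00111
  pos 5: 11100 XOR 10011 = 01111
  pos 6: 11110 XOR 10011 = 01101
  pos 7: 11010 XOR 10011 = 01001
  pos 8: 10010 XOR 10011 = 00001
Remainder = 0001 (nonzero — an error is detected).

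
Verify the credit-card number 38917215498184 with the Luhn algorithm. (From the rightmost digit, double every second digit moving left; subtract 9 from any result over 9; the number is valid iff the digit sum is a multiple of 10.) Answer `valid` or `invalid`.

From the right, keep odd positions and double even positions (subtract 9 from any doubled value over 9):
  doubled (positions 2,4,...): 7 7 8 2 5 9 6 → sum 44
  kept (positions 1,3,...): 4 1 9 5 2 1 8 → sum 30
Total = 74.
74 mod 10 = 4, so the number is invalid.

invalid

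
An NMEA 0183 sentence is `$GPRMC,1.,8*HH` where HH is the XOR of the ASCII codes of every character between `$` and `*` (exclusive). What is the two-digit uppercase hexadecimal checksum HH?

XOR the ASCII codes of the payload characters:
  'G' = 0x47 → acc = 0x47
  'P' = 0x50 → acc = 0x17
  'R' = 0x52 → acc = 0x45
  'M' = 0x4D → acc = 0x08
  'C' = 0x43 → acc = 0x4B
  ',' = 0x2C → acc = 0x67
  '1' = 0x31 → acc = 0x56
  '.' = 0x2E → acc = 0x78
  ',' = 0x2C → acc = 0x54
  '8' = 0x38 → acc = 0x6C
Checksum = 0x6C.

6C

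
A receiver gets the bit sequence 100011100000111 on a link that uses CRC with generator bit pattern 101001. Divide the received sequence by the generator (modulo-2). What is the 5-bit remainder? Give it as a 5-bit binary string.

10000

Modulo-2 division of 100011100000111 by 101001:
  pos 0: 100011 XOR 101001 = 001010
  pos 2: 101010 XOR 101001 = 000011
  pos 6: 110000 XOR 101001 = 011001
  pos 7: 110011 XOR 101001 = 011010
  pos 8: 110101 XOR 101001 = 011100
  pos 9: 111001 XOR 101001 = 010000
Remainder = 10000 (nonzero — an error is detected).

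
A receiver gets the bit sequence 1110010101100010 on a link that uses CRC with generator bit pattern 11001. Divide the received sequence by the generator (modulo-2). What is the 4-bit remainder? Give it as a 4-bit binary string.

1001

Modulo-2 division of 1110010101100010 by 11001:
  pos 0: 11100 XOR 11001 = 00101
  pos 2: 10110 XOR 11001 = 01111
  pos 3: 11111 XOR 11001 = 00110
  pos 5: 11001 XOR 11001 = 00000
  pos 10: 10001 XOR 11001 = 01000
  pos 11: 10000 XOR 11001 = 01001
Remainder = 1001 (nonzero — an error is detected).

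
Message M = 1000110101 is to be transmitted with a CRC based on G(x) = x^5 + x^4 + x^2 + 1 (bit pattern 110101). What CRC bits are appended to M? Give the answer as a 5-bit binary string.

11010

Append 5 zeros: 100011010100000. Divide by 110101 (XOR where the leading bit is 1):
  pos 0: 100011 XOR 110101 = 010110
  pos 1: 101100 XOR 110101 = 011001
  pos 2: 110011 XOR 110101 = 000110
  pos 5: 110010 XOR 110101 = 000111
  pos 8: 111000 XOR 110101 = 001101
Remainder (last 5 bits) = 11010. This is the CRC / FCS.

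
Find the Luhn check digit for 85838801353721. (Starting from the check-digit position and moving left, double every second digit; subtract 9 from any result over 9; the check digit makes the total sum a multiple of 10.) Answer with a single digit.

Partial digits right→left: 1 2 7 3 5 3 1 0 8 8 3 8 5 8
Double every second digit counting from the check-digit position (so the 1st, 3rd, 5th, ... of the partial from the right).
  doubled (with −9 where >9): 2 5 1 2 7 6 1 → sum 24
  kept as-is: 2 3 3 0 8 8 8 → sum 32
Total = 24 + 32 = 56.
Check digit = (10 − (56 mod 10)) mod 10 = 4.

4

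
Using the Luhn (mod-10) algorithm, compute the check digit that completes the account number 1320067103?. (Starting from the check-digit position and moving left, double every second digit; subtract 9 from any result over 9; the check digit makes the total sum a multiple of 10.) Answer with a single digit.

Partial digits right→left: 3 0 1 7 6 0 0 2 3 1
Double every second digit counting from the check-digit position (so the 1st, 3rd, 5th, ... of the partial from the right).
  doubled (with −9 where >9): 6 2 3 0 6 → sum 17
  kept as-is: 0 7 0 2 1 → sum 10
Total = 17 + 10 = 27.
Check digit = (10 − (27 mod 10)) mod 10 = 3.

3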